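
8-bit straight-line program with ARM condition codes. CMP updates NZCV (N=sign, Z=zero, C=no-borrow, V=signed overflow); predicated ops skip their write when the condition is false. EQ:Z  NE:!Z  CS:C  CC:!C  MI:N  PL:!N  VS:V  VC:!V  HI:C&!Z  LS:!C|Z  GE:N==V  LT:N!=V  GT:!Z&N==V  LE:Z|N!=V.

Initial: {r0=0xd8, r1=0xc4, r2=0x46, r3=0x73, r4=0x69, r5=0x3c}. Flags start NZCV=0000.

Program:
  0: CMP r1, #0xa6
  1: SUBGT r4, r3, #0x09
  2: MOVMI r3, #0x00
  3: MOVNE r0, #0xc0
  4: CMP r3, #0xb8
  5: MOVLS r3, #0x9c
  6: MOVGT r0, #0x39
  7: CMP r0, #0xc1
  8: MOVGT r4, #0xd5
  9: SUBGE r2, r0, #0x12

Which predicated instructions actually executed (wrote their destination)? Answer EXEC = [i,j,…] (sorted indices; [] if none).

EXEC = [1,3,5,6,8,9]

[0] flags=0010 → (cmp)
[1] flags=0010 GT?T → r4=0x6a
[2] flags=0010 MI?F → skip
[3] flags=0010 NE?T → r0=0xc0
[4] flags=1001 → (cmp)
[5] flags=1001 LS?T → r3=0x9c
[6] flags=1001 GT?T → r0=0x39
[7] flags=0000 → (cmp)
[8] flags=0000 GT?T → r4=0xd5
[9] flags=0000 GE?T → r2=0x27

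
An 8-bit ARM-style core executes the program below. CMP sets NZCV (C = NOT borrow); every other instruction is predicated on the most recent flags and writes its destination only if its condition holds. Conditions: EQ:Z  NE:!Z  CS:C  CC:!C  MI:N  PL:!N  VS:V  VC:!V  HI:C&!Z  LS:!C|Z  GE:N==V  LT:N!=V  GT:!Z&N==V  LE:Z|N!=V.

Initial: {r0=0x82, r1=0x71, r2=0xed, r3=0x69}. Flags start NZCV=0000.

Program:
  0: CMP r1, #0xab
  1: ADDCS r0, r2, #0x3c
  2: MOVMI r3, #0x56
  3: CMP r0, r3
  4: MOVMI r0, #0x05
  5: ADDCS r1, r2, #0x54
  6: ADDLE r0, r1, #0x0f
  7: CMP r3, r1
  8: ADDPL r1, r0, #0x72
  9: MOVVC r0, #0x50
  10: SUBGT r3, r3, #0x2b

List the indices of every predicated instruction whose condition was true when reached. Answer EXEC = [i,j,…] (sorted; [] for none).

EXEC = [2,5,6,8,9,10]

0: ✓ CMP  NZCV=1001
1: · ADDCS
2: ✓ MOVMI  r3←0x56
3: ✓ CMP  NZCV=0011
4: · MOVMI
5: ✓ ADDCS  r1←0x41
6: ✓ ADDLE  r0←0x50
7: ✓ CMP  NZCV=0010
8: ✓ ADDPL  r1←0xc2
9: ✓ MOVVC  r0←0x50
10: ✓ SUBGT  r3←0x2b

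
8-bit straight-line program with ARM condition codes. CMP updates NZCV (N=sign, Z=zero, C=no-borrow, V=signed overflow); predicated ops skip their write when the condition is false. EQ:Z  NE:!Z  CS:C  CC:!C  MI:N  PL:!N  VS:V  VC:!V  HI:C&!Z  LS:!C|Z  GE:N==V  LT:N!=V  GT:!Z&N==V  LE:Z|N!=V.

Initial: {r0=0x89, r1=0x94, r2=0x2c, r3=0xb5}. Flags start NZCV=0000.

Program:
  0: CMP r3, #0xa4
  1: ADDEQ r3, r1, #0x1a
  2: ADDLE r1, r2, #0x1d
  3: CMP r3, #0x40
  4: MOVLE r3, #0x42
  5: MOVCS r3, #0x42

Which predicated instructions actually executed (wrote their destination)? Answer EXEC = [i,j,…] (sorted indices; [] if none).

EXEC = [4,5]

0: ✓ CMP  NZCV=0010
1: · ADDEQ
2: · ADDLE
3: ✓ CMP  NZCV=0011
4: ✓ MOVLE  r3←0x42
5: ✓ MOVCS  r3←0x42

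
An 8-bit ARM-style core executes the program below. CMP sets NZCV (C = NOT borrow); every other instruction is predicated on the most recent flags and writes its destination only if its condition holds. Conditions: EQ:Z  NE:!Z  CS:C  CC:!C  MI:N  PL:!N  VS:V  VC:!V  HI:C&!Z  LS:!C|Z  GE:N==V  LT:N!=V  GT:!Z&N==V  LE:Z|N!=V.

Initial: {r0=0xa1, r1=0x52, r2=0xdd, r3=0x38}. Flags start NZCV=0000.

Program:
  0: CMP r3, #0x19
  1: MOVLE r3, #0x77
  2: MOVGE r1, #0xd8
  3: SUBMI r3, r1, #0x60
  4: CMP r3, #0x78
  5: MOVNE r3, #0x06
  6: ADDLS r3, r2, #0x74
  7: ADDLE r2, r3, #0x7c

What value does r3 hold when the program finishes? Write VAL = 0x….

0: ✓ CMP  NZCV=0010
1: · MOVLE
2: ✓ MOVGE  r1←0xd8
3: · SUBMI
4: ✓ CMP  NZCV=1000
5: ✓ MOVNE  r3←0x06
6: ✓ ADDLS  r3←0x51
7: ✓ ADDLE  r2←0xcd

VAL = 0x51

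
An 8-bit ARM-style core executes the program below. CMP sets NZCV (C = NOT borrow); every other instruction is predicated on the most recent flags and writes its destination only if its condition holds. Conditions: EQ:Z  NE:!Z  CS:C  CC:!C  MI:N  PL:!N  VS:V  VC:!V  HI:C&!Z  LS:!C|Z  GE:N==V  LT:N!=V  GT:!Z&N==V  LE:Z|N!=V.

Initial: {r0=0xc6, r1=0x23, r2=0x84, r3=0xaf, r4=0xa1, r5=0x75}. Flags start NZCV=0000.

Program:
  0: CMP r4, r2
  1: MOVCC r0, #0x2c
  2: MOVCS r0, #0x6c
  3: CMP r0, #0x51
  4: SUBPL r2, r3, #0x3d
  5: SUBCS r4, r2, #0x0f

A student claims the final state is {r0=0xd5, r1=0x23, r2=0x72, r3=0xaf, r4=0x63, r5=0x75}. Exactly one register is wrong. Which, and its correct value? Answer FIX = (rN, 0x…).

FIX = (r0, 0x6c)

0: ✓ CMP  NZCV=0010
1: · MOVCC
2: ✓ MOVCS  r0←0x6c
3: ✓ CMP  NZCV=0010
4: ✓ SUBPL  r2←0x72
5: ✓ SUBCS  r4←0x63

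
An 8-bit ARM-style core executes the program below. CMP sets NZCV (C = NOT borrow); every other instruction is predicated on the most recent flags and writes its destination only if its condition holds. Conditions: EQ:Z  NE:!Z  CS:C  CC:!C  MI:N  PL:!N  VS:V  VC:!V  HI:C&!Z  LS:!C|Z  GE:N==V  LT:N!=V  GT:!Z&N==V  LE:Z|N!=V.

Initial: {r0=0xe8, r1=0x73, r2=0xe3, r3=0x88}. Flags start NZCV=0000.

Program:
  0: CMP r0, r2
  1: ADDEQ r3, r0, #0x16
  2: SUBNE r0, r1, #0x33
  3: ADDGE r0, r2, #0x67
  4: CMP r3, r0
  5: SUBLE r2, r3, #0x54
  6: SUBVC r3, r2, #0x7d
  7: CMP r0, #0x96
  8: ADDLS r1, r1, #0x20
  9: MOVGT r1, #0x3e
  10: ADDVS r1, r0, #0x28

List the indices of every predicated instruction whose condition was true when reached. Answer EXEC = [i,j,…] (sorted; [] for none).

[0] flags=0010 → (cmp)
[1] flags=0010 EQ?F → skip
[2] flags=0010 NE?T → r0=0x40
[3] flags=0010 GE?T → r0=0x4a
[4] flags=0011 → (cmp)
[5] flags=0011 LE?T → r2=0x34
[6] flags=0011 VC?F → skip
[7] flags=1001 → (cmp)
[8] flags=1001 LS?T → r1=0x93
[9] flags=1001 GT?T → r1=0x3e
[10] flags=1001 VS?T → r1=0x72

EXEC = [2,3,5,8,9,10]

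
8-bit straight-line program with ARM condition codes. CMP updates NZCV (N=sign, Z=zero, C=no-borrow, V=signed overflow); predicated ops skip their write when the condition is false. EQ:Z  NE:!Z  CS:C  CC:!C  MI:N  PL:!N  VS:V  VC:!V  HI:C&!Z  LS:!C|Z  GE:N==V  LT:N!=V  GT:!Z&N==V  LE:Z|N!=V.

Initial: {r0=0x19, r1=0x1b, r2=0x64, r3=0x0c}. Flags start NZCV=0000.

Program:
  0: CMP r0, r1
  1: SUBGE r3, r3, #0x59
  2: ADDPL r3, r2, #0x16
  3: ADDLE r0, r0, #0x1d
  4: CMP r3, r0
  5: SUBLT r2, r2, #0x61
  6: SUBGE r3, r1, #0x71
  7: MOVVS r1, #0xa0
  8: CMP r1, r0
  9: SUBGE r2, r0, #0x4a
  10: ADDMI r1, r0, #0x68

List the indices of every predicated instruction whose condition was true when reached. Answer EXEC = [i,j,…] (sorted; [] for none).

EXEC = [3,5,10]

[0] flags=1000 → (cmp)
[1] flags=1000 GE?F → skip
[2] flags=1000 PL?F → skip
[3] flags=1000 LE?T → r0=0x36
[4] flags=1000 → (cmp)
[5] flags=1000 LT?T → r2=0x03
[6] flags=1000 GE?F → skip
[7] flags=1000 VS?F → skip
[8] flags=1000 → (cmp)
[9] flags=1000 GE?F → skip
[10] flags=1000 MI?T → r1=0x9e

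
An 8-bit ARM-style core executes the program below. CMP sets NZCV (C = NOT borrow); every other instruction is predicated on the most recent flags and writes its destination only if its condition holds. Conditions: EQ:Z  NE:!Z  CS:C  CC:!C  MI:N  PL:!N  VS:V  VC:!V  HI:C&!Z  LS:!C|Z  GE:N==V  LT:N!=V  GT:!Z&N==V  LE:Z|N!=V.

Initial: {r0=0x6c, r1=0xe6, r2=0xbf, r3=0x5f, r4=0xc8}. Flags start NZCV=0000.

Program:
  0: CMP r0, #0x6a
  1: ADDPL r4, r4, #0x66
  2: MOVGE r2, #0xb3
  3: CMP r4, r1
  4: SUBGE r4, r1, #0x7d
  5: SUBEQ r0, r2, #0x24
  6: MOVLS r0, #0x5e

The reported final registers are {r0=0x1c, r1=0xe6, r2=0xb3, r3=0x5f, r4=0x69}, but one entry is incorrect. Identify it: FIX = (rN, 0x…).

[0] flags=0010 → (cmp)
[1] flags=0010 PL?T → r4=0x2e
[2] flags=0010 GE?T → r2=0xb3
[3] flags=0000 → (cmp)
[4] flags=0000 GE?T → r4=0x69
[5] flags=0000 EQ?F → skip
[6] flags=0000 LS?T → r0=0x5e

FIX = (r0, 0x5e)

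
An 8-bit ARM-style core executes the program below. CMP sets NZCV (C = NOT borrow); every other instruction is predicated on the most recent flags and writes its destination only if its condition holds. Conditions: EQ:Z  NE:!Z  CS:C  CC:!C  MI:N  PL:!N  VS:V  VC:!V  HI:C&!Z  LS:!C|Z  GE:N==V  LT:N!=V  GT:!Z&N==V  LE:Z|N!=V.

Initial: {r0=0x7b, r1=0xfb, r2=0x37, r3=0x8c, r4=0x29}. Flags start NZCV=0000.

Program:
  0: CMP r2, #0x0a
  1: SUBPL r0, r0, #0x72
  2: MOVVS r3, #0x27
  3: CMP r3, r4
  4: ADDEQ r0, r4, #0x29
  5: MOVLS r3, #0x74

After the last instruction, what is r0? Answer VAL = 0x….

VAL = 0x09

0: ✓ CMP  NZCV=0010
1: ✓ SUBPL  r0←0x09
2: · MOVVS
3: ✓ CMP  NZCV=0011
4: · ADDEQ
5: · MOVLS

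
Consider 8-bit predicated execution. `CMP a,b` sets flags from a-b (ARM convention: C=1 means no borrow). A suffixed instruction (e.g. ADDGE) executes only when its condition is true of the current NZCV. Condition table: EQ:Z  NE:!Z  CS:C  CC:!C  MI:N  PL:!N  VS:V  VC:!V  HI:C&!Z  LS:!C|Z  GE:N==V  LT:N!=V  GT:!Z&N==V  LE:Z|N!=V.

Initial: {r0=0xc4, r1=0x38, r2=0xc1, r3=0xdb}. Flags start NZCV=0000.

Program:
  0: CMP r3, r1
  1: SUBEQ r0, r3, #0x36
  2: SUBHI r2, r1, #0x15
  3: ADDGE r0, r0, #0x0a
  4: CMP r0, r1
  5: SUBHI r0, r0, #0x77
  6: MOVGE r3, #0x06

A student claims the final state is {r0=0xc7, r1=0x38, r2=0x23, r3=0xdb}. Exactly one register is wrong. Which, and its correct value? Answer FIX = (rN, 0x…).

FIX = (r0, 0x4d)

0: ✓ CMP  NZCV=1010
1: · SUBEQ
2: ✓ SUBHI  r2←0x23
3: · ADDGE
4: ✓ CMP  NZCV=1010
5: ✓ SUBHI  r0←0x4d
6: · MOVGE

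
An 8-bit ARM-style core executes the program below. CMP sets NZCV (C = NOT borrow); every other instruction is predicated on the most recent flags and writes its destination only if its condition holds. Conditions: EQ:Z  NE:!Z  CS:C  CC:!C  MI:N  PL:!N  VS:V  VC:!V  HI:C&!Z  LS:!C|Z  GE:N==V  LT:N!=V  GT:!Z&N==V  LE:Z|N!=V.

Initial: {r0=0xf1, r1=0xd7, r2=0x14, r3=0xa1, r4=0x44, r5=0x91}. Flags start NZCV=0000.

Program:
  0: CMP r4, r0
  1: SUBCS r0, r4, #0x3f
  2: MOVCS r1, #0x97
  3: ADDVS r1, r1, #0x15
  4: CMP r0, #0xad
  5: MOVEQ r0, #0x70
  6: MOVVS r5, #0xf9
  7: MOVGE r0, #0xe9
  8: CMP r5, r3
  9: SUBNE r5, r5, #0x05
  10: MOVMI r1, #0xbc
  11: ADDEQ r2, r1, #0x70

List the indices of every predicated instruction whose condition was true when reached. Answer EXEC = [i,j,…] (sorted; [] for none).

EXEC = [7,9,10]

0: ✓ CMP  NZCV=0000
1: · SUBCS
2: · MOVCS
3: · ADDVS
4: ✓ CMP  NZCV=0010
5: · MOVEQ
6: · MOVVS
7: ✓ MOVGE  r0←0xe9
8: ✓ CMP  NZCV=1000
9: ✓ SUBNE  r5←0x8c
10: ✓ MOVMI  r1←0xbc
11: · ADDEQ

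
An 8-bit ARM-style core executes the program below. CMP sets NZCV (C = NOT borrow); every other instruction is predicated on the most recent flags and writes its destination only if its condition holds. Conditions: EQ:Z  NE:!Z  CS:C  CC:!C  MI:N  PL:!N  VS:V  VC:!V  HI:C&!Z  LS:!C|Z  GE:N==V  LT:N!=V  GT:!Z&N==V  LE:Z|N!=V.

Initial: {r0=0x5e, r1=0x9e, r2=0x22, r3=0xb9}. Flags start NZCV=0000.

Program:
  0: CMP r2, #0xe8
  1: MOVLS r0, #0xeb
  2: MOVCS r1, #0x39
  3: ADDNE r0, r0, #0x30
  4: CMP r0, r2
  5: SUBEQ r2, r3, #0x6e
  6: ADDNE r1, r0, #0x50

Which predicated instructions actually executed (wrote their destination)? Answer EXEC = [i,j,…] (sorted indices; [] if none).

0: ✓ CMP  NZCV=0000
1: ✓ MOVLS  r0←0xeb
2: · MOVCS
3: ✓ ADDNE  r0←0x1b
4: ✓ CMP  NZCV=1000
5: · SUBEQ
6: ✓ ADDNE  r1←0x6b

EXEC = [1,3,6]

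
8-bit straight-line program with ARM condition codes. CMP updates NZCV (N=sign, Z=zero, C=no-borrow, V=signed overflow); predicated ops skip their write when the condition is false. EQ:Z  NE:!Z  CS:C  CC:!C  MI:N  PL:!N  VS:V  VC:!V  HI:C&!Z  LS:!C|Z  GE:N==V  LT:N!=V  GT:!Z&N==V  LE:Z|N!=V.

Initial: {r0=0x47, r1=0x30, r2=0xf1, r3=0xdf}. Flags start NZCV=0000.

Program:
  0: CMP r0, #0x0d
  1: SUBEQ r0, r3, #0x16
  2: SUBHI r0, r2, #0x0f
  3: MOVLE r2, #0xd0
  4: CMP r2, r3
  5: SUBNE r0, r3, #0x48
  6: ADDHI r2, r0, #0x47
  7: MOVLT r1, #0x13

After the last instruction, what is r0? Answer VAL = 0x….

VAL = 0x97

[0] flags=0010 → (cmp)
[1] flags=0010 EQ?F → skip
[2] flags=0010 HI?T → r0=0xe2
[3] flags=0010 LE?F → skip
[4] flags=0010 → (cmp)
[5] flags=0010 NE?T → r0=0x97
[6] flags=0010 HI?T → r2=0xde
[7] flags=0010 LT?F → skip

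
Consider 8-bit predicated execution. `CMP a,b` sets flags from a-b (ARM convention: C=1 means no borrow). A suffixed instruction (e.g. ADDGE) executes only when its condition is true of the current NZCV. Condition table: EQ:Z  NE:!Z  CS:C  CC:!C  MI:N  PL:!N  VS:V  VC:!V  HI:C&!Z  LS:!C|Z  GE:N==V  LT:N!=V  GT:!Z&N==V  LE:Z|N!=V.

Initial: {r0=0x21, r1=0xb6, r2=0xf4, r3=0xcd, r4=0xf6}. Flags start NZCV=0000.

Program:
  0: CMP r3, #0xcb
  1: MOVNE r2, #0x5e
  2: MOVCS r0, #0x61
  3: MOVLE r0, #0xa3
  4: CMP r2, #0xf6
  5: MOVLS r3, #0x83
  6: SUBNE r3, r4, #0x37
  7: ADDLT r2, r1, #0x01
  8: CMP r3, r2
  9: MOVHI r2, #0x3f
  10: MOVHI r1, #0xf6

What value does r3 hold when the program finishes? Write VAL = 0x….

[0] flags=0010 → (cmp)
[1] flags=0010 NE?T → r2=0x5e
[2] flags=0010 CS?T → r0=0x61
[3] flags=0010 LE?F → skip
[4] flags=0000 → (cmp)
[5] flags=0000 LS?T → r3=0x83
[6] flags=0000 NE?T → r3=0xbf
[7] flags=0000 LT?F → skip
[8] flags=0011 → (cmp)
[9] flags=0011 HI?T → r2=0x3f
[10] flags=0011 HI?T → r1=0xf6

VAL = 0xbf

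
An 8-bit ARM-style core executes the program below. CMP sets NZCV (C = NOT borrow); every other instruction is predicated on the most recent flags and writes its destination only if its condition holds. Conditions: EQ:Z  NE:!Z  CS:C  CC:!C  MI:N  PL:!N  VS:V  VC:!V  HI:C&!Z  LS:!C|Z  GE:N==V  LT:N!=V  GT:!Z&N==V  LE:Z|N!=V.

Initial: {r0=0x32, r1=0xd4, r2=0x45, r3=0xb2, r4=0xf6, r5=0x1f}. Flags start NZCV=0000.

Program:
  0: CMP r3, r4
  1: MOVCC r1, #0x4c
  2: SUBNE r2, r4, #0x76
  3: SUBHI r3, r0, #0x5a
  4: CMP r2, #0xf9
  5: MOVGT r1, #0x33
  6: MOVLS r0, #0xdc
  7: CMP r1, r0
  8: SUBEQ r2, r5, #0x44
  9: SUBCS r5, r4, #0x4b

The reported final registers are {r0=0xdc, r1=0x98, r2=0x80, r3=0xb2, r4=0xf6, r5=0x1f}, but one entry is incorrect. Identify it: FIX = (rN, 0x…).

0: ✓ CMP  NZCV=1000
1: ✓ MOVCC  r1←0x4c
2: ✓ SUBNE  r2←0x80
3: · SUBHI
4: ✓ CMP  NZCV=1000
5: · MOVGT
6: ✓ MOVLS  r0←0xdc
7: ✓ CMP  NZCV=0000
8: · SUBEQ
9: · SUBCS

FIX = (r1, 0x4c)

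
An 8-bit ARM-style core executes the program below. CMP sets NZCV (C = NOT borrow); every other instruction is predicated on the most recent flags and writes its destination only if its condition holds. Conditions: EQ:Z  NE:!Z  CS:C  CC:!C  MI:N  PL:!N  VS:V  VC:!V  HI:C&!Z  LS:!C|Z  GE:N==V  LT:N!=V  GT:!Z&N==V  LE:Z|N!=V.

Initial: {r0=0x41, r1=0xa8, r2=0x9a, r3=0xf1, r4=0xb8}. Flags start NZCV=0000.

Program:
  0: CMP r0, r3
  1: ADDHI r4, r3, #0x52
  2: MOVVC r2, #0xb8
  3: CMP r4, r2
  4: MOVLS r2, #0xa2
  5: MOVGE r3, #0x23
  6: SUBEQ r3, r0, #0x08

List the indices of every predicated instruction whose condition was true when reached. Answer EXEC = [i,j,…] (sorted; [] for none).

[0] flags=0000 → (cmp)
[1] flags=0000 HI?F → skip
[2] flags=0000 VC?T → r2=0xb8
[3] flags=0110 → (cmp)
[4] flags=0110 LS?T → r2=0xa2
[5] flags=0110 GE?T → r3=0x23
[6] flags=0110 EQ?T → r3=0x39

EXEC = [2,4,5,6]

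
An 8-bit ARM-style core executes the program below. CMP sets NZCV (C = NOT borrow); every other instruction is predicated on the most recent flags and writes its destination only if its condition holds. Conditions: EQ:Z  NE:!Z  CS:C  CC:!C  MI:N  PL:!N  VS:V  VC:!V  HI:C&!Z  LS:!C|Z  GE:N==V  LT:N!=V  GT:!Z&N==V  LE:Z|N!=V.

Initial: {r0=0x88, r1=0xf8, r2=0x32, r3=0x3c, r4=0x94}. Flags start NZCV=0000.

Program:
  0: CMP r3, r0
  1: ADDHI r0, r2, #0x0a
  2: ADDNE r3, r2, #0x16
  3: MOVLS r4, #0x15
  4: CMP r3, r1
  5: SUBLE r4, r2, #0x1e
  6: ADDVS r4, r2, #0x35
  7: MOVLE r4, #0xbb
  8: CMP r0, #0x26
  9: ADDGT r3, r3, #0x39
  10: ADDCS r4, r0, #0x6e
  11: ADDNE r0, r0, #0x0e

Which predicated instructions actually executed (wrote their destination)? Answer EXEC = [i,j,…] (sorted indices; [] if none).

0: ✓ CMP  NZCV=1001
1: · ADDHI
2: ✓ ADDNE  r3←0x48
3: ✓ MOVLS  r4←0x15
4: ✓ CMP  NZCV=0000
5: · SUBLE
6: · ADDVS
7: · MOVLE
8: ✓ CMP  NZCV=0011
9: · ADDGT
10: ✓ ADDCS  r4←0xf6
11: ✓ ADDNE  r0←0x96

EXEC = [2,3,10,11]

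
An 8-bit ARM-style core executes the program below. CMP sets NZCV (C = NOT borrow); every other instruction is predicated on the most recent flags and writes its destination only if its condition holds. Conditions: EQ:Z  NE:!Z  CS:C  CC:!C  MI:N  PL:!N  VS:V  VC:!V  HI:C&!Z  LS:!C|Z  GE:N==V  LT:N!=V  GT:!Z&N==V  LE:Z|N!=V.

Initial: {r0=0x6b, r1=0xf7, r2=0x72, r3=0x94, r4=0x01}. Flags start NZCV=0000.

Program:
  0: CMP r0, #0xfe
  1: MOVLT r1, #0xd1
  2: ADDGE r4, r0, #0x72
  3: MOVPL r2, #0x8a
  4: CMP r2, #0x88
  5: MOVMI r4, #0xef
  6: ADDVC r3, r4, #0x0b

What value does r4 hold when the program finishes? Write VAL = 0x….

[0] flags=0000 → (cmp)
[1] flags=0000 LT?F → skip
[2] flags=0000 GE?T → r4=0xdd
[3] flags=0000 PL?T → r2=0x8a
[4] flags=0010 → (cmp)
[5] flags=0010 MI?F → skip
[6] flags=0010 VC?T → r3=0xe8

VAL = 0xdd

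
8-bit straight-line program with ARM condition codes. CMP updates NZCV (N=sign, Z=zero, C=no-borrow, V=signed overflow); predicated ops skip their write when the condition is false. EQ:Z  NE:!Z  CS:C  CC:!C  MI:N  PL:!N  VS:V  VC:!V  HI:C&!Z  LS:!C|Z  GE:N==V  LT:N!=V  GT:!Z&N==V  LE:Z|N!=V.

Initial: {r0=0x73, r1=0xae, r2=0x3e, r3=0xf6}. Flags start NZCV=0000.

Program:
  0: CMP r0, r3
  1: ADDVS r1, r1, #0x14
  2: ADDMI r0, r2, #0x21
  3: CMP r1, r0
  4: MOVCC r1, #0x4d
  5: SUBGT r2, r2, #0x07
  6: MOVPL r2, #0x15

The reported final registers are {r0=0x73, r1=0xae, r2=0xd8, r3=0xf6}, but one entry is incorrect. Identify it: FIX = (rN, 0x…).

0: ✓ CMP  NZCV=0000
1: · ADDVS
2: · ADDMI
3: ✓ CMP  NZCV=0011
4: · MOVCC
5: · SUBGT
6: ✓ MOVPL  r2←0x15

FIX = (r2, 0x15)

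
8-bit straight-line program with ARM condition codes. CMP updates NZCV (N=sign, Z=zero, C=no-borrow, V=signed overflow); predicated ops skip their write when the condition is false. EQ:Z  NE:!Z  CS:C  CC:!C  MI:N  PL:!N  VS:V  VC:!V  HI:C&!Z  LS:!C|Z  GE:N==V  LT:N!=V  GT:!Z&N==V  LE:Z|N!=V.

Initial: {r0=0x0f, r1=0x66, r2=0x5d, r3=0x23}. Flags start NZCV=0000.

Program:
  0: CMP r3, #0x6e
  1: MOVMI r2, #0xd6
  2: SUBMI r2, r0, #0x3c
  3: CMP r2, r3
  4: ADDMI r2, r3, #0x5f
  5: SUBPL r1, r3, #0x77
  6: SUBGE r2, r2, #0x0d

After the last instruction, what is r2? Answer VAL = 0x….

0: ✓ CMP  NZCV=1000
1: ✓ MOVMI  r2←0xd6
2: ✓ SUBMI  r2←0xd3
3: ✓ CMP  NZCV=1010
4: ✓ ADDMI  r2←0x82
5: · SUBPL
6: · SUBGE

VAL = 0x82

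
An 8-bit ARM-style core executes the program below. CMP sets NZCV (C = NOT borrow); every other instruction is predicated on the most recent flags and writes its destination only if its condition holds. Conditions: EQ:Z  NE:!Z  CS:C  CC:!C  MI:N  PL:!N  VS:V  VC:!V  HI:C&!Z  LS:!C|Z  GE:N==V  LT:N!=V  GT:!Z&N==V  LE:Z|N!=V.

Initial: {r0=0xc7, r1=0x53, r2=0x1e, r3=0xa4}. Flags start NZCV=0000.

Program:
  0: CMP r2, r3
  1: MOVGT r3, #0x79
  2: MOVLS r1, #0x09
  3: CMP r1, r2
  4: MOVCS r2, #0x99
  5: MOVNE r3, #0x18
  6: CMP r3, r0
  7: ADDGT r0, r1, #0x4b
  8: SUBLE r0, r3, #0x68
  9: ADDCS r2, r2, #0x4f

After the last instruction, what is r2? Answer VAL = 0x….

0: ✓ CMP  NZCV=0000
1: ✓ MOVGT  r3←0x79
2: ✓ MOVLS  r1←0x09
3: ✓ CMP  NZCV=1000
4: · MOVCS
5: ✓ MOVNE  r3←0x18
6: ✓ CMP  NZCV=0000
7: ✓ ADDGT  r0←0x54
8: · SUBLE
9: · ADDCS

VAL = 0x1e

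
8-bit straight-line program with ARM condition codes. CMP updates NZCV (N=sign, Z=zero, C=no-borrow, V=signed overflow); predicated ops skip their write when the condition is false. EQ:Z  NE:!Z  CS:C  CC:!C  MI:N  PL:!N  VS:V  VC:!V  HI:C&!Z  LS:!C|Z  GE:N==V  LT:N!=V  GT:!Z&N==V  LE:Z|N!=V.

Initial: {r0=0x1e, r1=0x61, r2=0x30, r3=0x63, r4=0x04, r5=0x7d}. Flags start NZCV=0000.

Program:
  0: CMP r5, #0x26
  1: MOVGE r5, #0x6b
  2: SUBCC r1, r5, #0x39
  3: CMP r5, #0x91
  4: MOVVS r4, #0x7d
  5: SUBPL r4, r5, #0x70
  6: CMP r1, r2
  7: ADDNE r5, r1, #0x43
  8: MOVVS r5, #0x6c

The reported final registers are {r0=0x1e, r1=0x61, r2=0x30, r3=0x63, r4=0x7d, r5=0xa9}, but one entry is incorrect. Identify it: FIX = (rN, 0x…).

FIX = (r5, 0xa4)

[0] flags=0010 → (cmp)
[1] flags=0010 GE?T → r5=0x6b
[2] flags=0010 CC?F → skip
[3] flags=1001 → (cmp)
[4] flags=1001 VS?T → r4=0x7d
[5] flags=1001 PL?F → skip
[6] flags=0010 → (cmp)
[7] flags=0010 NE?T → r5=0xa4
[8] flags=0010 VS?F → skip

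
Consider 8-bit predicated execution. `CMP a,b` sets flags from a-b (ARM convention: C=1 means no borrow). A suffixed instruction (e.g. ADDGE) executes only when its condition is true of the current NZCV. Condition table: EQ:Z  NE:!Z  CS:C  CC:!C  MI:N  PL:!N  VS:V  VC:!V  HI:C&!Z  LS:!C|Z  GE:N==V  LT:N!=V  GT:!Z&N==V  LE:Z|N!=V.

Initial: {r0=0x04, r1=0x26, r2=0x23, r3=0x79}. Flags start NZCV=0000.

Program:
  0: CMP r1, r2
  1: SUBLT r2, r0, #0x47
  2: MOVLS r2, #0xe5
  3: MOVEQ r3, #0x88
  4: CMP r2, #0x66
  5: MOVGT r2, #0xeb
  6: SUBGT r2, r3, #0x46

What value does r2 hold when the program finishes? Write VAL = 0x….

[0] flags=0010 → (cmp)
[1] flags=0010 LT?F → skip
[2] flags=0010 LS?F → skip
[3] flags=0010 EQ?F → skip
[4] flags=1000 → (cmp)
[5] flags=1000 GT?F → skip
[6] flags=1000 GT?F → skip

VAL = 0x23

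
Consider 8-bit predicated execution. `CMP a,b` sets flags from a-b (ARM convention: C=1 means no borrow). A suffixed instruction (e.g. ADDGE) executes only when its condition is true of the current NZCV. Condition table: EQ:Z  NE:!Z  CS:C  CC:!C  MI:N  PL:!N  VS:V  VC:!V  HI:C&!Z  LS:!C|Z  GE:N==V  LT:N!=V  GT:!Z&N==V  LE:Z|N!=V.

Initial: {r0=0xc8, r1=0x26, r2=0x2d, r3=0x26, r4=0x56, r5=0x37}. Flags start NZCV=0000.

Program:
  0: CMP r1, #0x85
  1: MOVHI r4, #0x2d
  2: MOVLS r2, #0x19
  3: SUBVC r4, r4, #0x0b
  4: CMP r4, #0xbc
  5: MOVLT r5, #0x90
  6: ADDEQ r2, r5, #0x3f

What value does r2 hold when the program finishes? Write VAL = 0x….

0: ✓ CMP  NZCV=1001
1: · MOVHI
2: ✓ MOVLS  r2←0x19
3: · SUBVC
4: ✓ CMP  NZCV=1001
5: · MOVLT
6: · ADDEQ

VAL = 0x19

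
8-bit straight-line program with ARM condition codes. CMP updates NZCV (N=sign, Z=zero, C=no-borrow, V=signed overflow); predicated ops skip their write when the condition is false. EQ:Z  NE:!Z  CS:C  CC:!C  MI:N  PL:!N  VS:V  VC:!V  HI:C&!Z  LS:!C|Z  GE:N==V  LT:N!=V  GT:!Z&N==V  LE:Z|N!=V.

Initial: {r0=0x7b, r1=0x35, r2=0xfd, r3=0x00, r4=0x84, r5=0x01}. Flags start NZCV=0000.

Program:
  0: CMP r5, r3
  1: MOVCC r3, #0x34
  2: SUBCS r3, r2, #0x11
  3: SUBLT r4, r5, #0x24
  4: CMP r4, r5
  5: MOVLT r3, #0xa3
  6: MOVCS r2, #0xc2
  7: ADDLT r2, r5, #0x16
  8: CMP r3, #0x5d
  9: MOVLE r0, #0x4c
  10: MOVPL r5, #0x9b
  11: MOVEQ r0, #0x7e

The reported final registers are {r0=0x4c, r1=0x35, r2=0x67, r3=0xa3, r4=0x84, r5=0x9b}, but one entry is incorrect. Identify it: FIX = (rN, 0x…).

0: ✓ CMP  NZCV=0010
1: · MOVCC
2: ✓ SUBCS  r3←0xec
3: · SUBLT
4: ✓ CMP  NZCV=1010
5: ✓ MOVLT  r3←0xa3
6: ✓ MOVCS  r2←0xc2
7: ✓ ADDLT  r2←0x17
8: ✓ CMP  NZCV=0011
9: ✓ MOVLE  r0←0x4c
10: ✓ MOVPL  r5←0x9b
11: · MOVEQ

FIX = (r2, 0x17)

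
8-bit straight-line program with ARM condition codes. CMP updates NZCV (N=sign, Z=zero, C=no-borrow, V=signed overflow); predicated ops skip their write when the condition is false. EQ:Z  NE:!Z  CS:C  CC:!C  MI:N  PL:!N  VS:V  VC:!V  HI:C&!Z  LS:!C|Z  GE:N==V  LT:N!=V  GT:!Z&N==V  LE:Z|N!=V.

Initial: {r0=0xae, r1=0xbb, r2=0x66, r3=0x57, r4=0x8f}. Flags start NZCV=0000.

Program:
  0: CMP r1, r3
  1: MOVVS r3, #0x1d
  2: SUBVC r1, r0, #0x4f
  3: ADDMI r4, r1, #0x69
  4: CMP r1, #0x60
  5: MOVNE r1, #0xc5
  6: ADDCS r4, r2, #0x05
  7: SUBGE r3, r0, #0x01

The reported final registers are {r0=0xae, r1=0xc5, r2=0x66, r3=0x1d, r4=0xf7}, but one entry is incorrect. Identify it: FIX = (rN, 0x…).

0: ✓ CMP  NZCV=0011
1: ✓ MOVVS  r3←0x1d
2: · SUBVC
3: · ADDMI
4: ✓ CMP  NZCV=0011
5: ✓ MOVNE  r1←0xc5
6: ✓ ADDCS  r4←0x6b
7: · SUBGE

FIX = (r4, 0x6b)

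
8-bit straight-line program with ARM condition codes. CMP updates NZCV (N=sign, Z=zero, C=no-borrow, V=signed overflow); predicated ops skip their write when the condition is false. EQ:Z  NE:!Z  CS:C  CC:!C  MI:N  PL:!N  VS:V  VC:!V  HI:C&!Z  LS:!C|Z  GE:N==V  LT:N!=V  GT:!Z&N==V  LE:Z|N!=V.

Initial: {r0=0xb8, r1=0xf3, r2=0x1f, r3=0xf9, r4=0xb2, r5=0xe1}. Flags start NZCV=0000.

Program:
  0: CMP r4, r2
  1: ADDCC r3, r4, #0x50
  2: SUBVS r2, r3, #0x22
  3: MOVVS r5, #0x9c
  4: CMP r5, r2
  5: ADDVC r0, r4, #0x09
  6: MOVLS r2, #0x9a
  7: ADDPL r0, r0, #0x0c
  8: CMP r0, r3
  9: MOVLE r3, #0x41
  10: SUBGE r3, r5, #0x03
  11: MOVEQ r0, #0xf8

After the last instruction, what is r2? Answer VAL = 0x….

VAL = 0x1f

[0] flags=1010 → (cmp)
[1] flags=1010 CC?F → skip
[2] flags=1010 VS?F → skip
[3] flags=1010 VS?F → skip
[4] flags=1010 → (cmp)
[5] flags=1010 VC?T → r0=0xbb
[6] flags=1010 LS?F → skip
[7] flags=1010 PL?F → skip
[8] flags=1000 → (cmp)
[9] flags=1000 LE?T → r3=0x41
[10] flags=1000 GE?F → skip
[11] flags=1000 EQ?F → skip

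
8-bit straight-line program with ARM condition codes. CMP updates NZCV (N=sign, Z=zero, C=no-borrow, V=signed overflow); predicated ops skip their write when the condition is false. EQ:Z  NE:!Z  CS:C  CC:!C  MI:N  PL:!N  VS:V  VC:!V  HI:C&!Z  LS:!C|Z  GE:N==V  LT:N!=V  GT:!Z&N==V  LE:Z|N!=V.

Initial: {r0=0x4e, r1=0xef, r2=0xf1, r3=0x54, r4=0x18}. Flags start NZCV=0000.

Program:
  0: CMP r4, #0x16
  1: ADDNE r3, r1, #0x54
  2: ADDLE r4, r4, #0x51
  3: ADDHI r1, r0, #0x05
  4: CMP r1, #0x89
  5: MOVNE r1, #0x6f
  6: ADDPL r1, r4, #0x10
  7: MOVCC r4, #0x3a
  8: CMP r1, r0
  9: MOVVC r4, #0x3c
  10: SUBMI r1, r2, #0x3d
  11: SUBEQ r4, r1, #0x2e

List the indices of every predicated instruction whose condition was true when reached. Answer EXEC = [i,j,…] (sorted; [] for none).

0: ✓ CMP  NZCV=0010
1: ✓ ADDNE  r3←0x43
2: · ADDLE
3: ✓ ADDHI  r1←0x53
4: ✓ CMP  NZCV=1001
5: ✓ MOVNE  r1←0x6f
6: · ADDPL
7: ✓ MOVCC  r4←0x3a
8: ✓ CMP  NZCV=0010
9: ✓ MOVVC  r4←0x3c
10: · SUBMI
11: · SUBEQ

EXEC = [1,3,5,7,9]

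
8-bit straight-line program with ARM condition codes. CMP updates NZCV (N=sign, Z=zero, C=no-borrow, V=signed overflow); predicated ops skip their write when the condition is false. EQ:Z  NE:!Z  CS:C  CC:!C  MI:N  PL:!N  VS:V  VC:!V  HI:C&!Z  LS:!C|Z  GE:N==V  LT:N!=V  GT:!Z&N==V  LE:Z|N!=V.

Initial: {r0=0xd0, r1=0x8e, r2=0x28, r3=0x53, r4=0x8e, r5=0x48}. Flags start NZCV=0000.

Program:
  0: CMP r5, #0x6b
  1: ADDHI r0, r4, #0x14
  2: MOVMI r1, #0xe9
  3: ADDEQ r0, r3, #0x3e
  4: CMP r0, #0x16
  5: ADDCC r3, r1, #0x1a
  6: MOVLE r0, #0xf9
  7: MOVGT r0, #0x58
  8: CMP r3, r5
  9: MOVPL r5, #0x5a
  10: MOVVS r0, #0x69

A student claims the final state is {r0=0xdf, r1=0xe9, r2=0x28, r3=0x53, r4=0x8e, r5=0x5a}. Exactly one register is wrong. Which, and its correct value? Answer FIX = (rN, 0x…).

[0] flags=1000 → (cmp)
[1] flags=1000 HI?F → skip
[2] flags=1000 MI?T → r1=0xe9
[3] flags=1000 EQ?F → skip
[4] flags=1010 → (cmp)
[5] flags=1010 CC?F → skip
[6] flags=1010 LE?T → r0=0xf9
[7] flags=1010 GT?F → skip
[8] flags=0010 → (cmp)
[9] flags=0010 PL?T → r5=0x5a
[10] flags=0010 VS?F → skip

FIX = (r0, 0xf9)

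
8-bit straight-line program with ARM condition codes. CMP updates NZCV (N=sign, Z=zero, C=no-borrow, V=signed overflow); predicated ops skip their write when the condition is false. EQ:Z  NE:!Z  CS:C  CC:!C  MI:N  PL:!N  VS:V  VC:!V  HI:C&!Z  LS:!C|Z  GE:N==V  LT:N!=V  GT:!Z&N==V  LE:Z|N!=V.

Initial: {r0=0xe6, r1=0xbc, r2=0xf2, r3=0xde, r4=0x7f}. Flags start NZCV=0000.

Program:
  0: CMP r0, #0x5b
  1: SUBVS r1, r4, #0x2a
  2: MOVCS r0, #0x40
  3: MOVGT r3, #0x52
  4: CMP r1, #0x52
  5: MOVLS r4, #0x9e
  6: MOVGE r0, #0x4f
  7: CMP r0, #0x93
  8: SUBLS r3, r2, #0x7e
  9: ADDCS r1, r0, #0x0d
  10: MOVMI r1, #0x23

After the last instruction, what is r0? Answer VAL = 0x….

[0] flags=1010 → (cmp)
[1] flags=1010 VS?F → skip
[2] flags=1010 CS?T → r0=0x40
[3] flags=1010 GT?F → skip
[4] flags=0011 → (cmp)
[5] flags=0011 LS?F → skip
[6] flags=0011 GE?F → skip
[7] flags=1001 → (cmp)
[8] flags=1001 LS?T → r3=0x74
[9] flags=1001 CS?F → skip
[10] flags=1001 MI?T → r1=0x23

VAL = 0x40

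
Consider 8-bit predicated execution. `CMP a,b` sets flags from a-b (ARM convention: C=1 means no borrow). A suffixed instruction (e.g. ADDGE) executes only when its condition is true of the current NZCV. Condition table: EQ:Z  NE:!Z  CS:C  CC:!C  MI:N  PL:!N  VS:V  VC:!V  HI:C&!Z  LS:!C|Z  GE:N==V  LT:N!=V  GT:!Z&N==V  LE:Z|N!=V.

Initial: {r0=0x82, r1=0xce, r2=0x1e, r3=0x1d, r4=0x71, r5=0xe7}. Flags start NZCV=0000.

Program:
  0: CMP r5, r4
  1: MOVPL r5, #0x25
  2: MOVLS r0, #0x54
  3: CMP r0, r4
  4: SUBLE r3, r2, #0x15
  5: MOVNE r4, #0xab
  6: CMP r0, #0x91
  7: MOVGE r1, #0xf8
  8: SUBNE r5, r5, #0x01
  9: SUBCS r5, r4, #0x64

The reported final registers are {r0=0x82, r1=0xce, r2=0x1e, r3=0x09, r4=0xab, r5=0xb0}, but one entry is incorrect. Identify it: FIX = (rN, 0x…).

[0] flags=0011 → (cmp)
[1] flags=0011 PL?T → r5=0x25
[2] flags=0011 LS?F → skip
[3] flags=0011 → (cmp)
[4] flags=0011 LE?T → r3=0x09
[5] flags=0011 NE?T → r4=0xab
[6] flags=1000 → (cmp)
[7] flags=1000 GE?F → skip
[8] flags=1000 NE?T → r5=0x24
[9] flags=1000 CS?F → skip

FIX = (r5, 0x24)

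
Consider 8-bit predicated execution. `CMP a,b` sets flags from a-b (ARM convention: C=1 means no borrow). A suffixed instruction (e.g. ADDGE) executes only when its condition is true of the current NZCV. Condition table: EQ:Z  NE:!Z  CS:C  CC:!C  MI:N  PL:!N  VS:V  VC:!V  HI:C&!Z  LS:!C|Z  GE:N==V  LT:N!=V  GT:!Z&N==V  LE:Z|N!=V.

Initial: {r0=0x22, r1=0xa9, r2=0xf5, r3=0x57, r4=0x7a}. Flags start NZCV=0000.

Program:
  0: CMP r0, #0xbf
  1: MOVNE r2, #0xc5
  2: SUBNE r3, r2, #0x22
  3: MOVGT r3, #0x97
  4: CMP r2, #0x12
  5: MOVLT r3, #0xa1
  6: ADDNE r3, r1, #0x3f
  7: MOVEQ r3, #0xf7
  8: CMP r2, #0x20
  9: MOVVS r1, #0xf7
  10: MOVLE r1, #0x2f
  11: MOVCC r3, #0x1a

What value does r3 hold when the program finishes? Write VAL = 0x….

[0] flags=0000 → (cmp)
[1] flags=0000 NE?T → r2=0xc5
[2] flags=0000 NE?T → r3=0xa3
[3] flags=0000 GT?T → r3=0x97
[4] flags=1010 → (cmp)
[5] flags=1010 LT?T → r3=0xa1
[6] flags=1010 NE?T → r3=0xe8
[7] flags=1010 EQ?F → skip
[8] flags=1010 → (cmp)
[9] flags=1010 VS?F → skip
[10] flags=1010 LE?T → r1=0x2f
[11] flags=1010 CC?F → skip

VAL = 0xe8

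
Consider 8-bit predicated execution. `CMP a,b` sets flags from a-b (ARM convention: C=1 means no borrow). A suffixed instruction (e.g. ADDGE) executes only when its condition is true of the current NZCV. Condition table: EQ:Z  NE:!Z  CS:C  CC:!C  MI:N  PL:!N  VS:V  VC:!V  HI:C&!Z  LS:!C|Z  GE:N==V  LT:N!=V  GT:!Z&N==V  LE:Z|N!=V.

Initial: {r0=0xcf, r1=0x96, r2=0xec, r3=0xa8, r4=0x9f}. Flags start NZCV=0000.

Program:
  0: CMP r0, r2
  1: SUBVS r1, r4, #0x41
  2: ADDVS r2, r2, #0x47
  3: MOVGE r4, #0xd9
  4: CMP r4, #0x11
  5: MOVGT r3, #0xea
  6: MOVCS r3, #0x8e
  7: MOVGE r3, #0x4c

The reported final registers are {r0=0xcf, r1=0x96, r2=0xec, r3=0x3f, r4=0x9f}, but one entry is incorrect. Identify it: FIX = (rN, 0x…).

[0] flags=1000 → (cmp)
[1] flags=1000 VS?F → skip
[2] flags=1000 VS?F → skip
[3] flags=1000 GE?F → skip
[4] flags=1010 → (cmp)
[5] flags=1010 GT?F → skip
[6] flags=1010 CS?T → r3=0x8e
[7] flags=1010 GE?F → skip

FIX = (r3, 0x8e)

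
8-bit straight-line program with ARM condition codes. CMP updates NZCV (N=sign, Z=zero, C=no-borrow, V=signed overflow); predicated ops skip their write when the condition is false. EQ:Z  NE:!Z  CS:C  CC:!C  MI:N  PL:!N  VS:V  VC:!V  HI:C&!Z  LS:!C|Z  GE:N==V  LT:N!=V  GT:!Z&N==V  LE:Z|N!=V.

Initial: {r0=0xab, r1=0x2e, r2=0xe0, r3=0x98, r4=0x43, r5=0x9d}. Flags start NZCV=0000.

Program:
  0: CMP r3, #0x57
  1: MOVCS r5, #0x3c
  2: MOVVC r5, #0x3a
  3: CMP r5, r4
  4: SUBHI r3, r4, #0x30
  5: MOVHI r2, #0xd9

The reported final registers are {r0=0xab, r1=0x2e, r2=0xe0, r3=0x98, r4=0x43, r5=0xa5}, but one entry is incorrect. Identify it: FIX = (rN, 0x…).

FIX = (r5, 0x3c)

[0] flags=0011 → (cmp)
[1] flags=0011 CS?T → r5=0x3c
[2] flags=0011 VC?F → skip
[3] flags=1000 → (cmp)
[4] flags=1000 HI?F → skip
[5] flags=1000 HI?F → skip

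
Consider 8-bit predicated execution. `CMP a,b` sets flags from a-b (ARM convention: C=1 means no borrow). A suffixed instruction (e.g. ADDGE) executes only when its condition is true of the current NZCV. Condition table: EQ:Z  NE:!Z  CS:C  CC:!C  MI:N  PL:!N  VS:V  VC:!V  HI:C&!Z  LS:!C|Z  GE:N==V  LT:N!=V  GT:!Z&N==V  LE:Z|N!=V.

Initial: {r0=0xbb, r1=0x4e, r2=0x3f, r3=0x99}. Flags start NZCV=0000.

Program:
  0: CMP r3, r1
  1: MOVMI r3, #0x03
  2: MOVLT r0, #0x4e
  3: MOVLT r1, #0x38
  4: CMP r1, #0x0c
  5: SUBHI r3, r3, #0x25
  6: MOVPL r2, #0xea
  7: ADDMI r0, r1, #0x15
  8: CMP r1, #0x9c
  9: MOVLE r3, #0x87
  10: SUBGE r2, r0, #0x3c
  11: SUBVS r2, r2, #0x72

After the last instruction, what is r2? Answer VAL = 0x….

VAL = 0xa0

0: ✓ CMP  NZCV=0011
1: · MOVMI
2: ✓ MOVLT  r0←0x4e
3: ✓ MOVLT  r1←0x38
4: ✓ CMP  NZCV=0010
5: ✓ SUBHI  r3←0x74
6: ✓ MOVPL  r2←0xea
7: · ADDMI
8: ✓ CMP  NZCV=1001
9: · MOVLE
10: ✓ SUBGE  r2←0x12
11: ✓ SUBVS  r2←0xa0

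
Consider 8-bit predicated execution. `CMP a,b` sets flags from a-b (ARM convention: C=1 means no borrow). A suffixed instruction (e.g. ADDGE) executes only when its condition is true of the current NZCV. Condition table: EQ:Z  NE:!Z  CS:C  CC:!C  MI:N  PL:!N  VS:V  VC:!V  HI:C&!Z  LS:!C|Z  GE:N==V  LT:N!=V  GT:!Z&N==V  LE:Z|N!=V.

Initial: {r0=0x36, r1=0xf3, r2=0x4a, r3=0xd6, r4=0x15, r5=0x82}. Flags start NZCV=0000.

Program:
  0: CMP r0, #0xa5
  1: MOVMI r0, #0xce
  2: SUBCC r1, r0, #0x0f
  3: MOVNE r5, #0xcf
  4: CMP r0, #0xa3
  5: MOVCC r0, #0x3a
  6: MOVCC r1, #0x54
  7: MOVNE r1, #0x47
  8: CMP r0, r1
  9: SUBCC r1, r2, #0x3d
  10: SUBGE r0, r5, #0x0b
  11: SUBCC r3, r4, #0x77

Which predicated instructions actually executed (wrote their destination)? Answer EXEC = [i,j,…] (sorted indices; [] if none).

EXEC = [1,2,3,7]

[0] flags=1001 → (cmp)
[1] flags=1001 MI?T → r0=0xce
[2] flags=1001 CC?T → r1=0xbf
[3] flags=1001 NE?T → r5=0xcf
[4] flags=0010 → (cmp)
[5] flags=0010 CC?F → skip
[6] flags=0010 CC?F → skip
[7] flags=0010 NE?T → r1=0x47
[8] flags=1010 → (cmp)
[9] flags=1010 CC?F → skip
[10] flags=1010 GE?F → skip
[11] flags=1010 CC?F → skip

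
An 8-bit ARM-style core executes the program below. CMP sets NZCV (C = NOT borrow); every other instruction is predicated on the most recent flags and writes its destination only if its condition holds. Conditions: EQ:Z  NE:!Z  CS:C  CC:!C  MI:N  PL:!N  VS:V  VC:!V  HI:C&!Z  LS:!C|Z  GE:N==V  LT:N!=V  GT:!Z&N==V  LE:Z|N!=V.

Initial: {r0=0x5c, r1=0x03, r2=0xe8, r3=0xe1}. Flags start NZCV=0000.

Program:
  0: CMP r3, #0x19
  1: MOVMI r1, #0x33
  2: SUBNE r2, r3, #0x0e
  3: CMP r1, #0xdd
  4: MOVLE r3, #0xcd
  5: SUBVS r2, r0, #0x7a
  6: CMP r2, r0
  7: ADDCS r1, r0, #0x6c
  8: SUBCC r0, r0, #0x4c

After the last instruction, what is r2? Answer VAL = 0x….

VAL = 0xd3

[0] flags=1010 → (cmp)
[1] flags=1010 MI?T → r1=0x33
[2] flags=1010 NE?T → r2=0xd3
[3] flags=0000 → (cmp)
[4] flags=0000 LE?F → skip
[5] flags=0000 VS?F → skip
[6] flags=0011 → (cmp)
[7] flags=0011 CS?T → r1=0xc8
[8] flags=0011 CC?F → skip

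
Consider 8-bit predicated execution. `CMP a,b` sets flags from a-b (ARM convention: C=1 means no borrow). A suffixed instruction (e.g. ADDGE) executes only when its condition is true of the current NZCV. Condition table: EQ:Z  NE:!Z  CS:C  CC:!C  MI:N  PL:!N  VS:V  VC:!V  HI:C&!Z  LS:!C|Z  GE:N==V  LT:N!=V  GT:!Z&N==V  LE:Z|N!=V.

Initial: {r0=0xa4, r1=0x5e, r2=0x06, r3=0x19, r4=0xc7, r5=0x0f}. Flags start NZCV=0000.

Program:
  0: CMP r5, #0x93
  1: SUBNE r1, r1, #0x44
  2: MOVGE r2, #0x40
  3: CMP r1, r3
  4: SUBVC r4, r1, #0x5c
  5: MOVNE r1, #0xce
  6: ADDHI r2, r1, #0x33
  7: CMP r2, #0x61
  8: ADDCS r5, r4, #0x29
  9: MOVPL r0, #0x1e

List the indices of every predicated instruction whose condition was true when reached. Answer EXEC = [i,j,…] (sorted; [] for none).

[0] flags=0000 → (cmp)
[1] flags=0000 NE?T → r1=0x1a
[2] flags=0000 GE?T → r2=0x40
[3] flags=0010 → (cmp)
[4] flags=0010 VC?T → r4=0xbe
[5] flags=0010 NE?T → r1=0xce
[6] flags=0010 HI?T → r2=0x01
[7] flags=1000 → (cmp)
[8] flags=1000 CS?F → skip
[9] flags=1000 PL?F → skip

EXEC = [1,2,4,5,6]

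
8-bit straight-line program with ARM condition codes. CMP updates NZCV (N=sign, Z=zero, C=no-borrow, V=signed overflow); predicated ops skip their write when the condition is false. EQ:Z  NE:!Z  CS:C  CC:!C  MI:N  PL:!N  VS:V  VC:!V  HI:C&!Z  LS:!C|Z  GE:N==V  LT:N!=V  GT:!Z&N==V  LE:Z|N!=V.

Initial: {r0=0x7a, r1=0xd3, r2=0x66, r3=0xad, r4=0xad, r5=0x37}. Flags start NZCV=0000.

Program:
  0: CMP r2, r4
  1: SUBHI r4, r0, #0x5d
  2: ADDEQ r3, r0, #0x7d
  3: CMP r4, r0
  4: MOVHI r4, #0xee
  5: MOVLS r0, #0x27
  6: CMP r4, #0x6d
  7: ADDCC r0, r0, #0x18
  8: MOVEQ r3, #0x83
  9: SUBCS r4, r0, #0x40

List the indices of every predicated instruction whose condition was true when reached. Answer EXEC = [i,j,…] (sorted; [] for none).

EXEC = [4,9]

0: ✓ CMP  NZCV=1001
1: · SUBHI
2: · ADDEQ
3: ✓ CMP  NZCV=0011
4: ✓ MOVHI  r4←0xee
5: · MOVLS
6: ✓ CMP  NZCV=1010
7: · ADDCC
8: · MOVEQ
9: ✓ SUBCS  r4←0x3a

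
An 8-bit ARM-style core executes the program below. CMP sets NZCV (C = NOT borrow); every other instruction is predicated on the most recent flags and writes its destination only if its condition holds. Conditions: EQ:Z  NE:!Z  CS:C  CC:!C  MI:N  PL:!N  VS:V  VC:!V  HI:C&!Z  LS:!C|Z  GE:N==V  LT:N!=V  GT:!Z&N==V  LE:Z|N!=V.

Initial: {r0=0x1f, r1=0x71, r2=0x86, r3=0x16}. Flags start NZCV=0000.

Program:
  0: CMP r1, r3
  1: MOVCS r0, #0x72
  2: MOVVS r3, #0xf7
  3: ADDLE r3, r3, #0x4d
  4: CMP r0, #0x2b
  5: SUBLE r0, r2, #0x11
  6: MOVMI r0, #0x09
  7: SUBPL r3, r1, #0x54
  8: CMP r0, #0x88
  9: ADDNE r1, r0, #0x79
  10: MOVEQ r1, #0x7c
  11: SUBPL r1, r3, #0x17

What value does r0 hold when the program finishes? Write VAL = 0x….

VAL = 0x72

0: ✓ CMP  NZCV=0010
1: ✓ MOVCS  r0←0x72
2: · MOVVS
3: · ADDLE
4: ✓ CMP  NZCV=0010
5: · SUBLE
6: · MOVMI
7: ✓ SUBPL  r3←0x1d
8: ✓ CMP  NZCV=1001
9: ✓ ADDNE  r1←0xeb
10: · MOVEQ
11: · SUBPL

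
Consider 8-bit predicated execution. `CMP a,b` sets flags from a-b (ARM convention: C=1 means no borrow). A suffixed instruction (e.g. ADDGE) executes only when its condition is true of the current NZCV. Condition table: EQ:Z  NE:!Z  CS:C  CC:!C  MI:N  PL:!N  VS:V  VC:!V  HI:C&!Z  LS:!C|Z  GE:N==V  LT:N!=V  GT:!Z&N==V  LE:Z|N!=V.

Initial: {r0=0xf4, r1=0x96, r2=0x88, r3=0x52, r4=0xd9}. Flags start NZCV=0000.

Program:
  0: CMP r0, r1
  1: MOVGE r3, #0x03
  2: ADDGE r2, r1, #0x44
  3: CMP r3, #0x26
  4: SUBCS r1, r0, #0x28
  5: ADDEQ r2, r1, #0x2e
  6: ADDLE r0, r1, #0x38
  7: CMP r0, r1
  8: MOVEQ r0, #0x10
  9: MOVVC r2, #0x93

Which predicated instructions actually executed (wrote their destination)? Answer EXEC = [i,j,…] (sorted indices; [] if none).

EXEC = [1,2,6,9]

0: ✓ CMP  NZCV=0010
1: ✓ MOVGE  r3←0x03
2: ✓ ADDGE  r2←0xda
3: ✓ CMP  NZCV=1000
4: · SUBCS
5: · ADDEQ
6: ✓ ADDLE  r0←0xce
7: ✓ CMP  NZCV=0010
8: · MOVEQ
9: ✓ MOVVC  r2←0x93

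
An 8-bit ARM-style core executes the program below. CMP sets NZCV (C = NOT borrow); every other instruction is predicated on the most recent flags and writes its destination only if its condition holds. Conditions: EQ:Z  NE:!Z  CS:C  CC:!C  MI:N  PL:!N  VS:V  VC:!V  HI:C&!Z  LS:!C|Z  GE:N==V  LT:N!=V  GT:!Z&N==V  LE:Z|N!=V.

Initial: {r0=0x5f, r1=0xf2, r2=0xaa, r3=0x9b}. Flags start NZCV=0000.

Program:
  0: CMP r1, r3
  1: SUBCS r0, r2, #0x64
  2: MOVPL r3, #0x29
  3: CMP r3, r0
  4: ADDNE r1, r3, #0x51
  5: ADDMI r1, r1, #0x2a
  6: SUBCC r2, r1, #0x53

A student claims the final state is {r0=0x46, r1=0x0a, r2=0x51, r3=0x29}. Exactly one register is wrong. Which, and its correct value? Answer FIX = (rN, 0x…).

0: ✓ CMP  NZCV=0010
1: ✓ SUBCS  r0←0x46
2: ✓ MOVPL  r3←0x29
3: ✓ CMP  NZCV=1000
4: ✓ ADDNE  r1←0x7a
5: ✓ ADDMI  r1←0xa4
6: ✓ SUBCC  r2←0x51

FIX = (r1, 0xa4)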